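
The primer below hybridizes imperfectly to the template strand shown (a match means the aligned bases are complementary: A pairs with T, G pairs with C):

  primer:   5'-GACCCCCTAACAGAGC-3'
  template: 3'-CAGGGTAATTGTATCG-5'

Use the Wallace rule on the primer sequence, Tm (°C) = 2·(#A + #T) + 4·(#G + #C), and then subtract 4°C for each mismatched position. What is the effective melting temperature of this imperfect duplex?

36°C

Primer base counts: A=5, T=1, G=3, C=7 → A+T=6, G+C=10
Perfect-match Tm = 2(6) + 4(10) = 12 + 40 = 52°C
Mismatches (positions where the bases are not complementary): 4 (at positions 2, 6, 7, 13)
Effective Tm = 52 − 4×4 = 52 − 16 = 36°C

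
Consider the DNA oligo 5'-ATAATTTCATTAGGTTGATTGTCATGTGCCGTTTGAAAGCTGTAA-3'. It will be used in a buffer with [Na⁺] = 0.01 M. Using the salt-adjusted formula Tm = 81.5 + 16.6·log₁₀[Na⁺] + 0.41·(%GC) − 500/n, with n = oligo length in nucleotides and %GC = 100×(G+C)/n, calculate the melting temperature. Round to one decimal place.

50.9°C

Length n = 45. Scanning the sequence gives A=12, C=5, T=18, G=10.
G+C = 15, so %GC = 15/45 × 100 = 33.333%
Salt term: 16.6 × (-2) = -33.2
GC term: 0.41 × 33.333 = 13.667; length term: −500/45 = −11.111
Tm = 81.5 + (-33.2) + 13.667 − 11.111 = 50.856 → 50.9°C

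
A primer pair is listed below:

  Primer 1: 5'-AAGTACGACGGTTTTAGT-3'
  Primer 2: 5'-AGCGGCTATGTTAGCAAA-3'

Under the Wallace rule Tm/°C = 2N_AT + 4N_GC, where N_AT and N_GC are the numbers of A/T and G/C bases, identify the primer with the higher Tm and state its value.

Primer 2, 52°C

Primer 1: A+T=11, G+C=7 → Tm = 2(11)+4(7) = 50°C
Primer 2: A+T=10, G+C=8 → Tm = 2(10)+4(8) = 52°C
50°C vs 52°C → primer 2 is higher.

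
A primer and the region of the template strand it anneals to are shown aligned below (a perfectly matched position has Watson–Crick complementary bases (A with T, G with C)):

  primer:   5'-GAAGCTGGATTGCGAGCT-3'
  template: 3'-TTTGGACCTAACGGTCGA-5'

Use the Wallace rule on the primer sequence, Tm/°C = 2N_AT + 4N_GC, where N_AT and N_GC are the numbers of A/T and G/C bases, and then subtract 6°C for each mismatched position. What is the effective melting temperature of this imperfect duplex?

38°C

Primer base counts: A=4, T=4, G=7, C=3 → A+T=8, G+C=10
Perfect-match Tm = 2(8) + 4(10) = 16 + 40 = 56°C
Mismatches (positions where the bases are not complementary): 3 (at positions 1, 4, 14)
Effective Tm = 56 − 3×6 = 56 − 18 = 38°C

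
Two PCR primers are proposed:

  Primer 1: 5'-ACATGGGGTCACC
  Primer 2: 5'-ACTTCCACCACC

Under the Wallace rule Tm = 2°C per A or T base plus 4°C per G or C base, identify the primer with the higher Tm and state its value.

Primer 1, 42°C

Primer 1: A+T=5, G+C=8 → Tm = 2(5)+4(8) = 42°C
Primer 2: A+T=5, G+C=7 → Tm = 2(5)+4(7) = 38°C
42°C vs 38°C → primer 1 is higher.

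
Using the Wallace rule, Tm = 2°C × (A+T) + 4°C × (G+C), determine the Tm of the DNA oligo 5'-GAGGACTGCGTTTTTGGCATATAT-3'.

68°C

Scanning the sequence gives G=7, A=5, C=3, T=9.
So N_AT = 14 and N_GC = 10.
Tm = 2×14 + 4×10 = 68°C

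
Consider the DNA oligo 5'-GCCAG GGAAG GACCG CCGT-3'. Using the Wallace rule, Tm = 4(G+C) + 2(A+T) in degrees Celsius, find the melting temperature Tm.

Base counts: T=1, G=8, A=4, C=6
A+T = 5, G+C = 14
Tm = 2×5 + 4×14 = 66°C

66°C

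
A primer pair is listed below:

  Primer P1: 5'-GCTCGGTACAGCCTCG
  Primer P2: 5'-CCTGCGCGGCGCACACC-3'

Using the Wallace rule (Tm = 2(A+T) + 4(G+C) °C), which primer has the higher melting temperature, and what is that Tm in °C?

Primer P1: A+T=5, G+C=11 → Tm = 2(5)+4(11) = 54°C
Primer P2: A+T=3, G+C=14 → Tm = 2(3)+4(14) = 62°C
54°C vs 62°C → primer P2 is higher.

Primer P2, 62°C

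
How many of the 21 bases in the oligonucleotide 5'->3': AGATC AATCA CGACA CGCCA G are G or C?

11

Counting bases: G=4, C=7, A=8, T=2
G+C = 4 + 7 = 11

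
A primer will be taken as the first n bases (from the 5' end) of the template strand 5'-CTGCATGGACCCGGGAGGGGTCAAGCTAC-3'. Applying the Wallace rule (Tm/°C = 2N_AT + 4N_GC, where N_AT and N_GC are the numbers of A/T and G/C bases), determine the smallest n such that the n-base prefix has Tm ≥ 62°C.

n = 18

First 17 bases: CTGCATGGACCCGGGAG → Tm = 58°C (< 62°C)
First 18 bases: CTGCATGGACCCGGGAGG → Tm = 62°C (≥ 62°C)
Each additional base adds 2°C (A/T) or 4°C (G/C), so Tm is non-decreasing in n; n = 18 is the first length to reach 62°C.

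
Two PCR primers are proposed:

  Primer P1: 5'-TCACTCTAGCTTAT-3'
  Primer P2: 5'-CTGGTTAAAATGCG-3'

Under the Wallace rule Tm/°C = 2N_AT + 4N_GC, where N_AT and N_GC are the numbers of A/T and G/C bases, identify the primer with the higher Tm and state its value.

Primer P1: A+T=9, G+C=5 → Tm = 2(9)+4(5) = 38°C
Primer P2: A+T=8, G+C=6 → Tm = 2(8)+4(6) = 40°C
38°C vs 40°C → primer P2 is higher.

Primer P2, 40°C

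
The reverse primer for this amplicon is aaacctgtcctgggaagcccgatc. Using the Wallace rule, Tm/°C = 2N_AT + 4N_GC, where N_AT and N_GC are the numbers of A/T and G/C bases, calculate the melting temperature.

76°C

Scanning the sequence gives A=6, T=4, G=6, C=8.
AT pairs contribute 10, GC pairs contribute 14.
Tm = 4·14 + 2·10 = 56 + 20 = 76°C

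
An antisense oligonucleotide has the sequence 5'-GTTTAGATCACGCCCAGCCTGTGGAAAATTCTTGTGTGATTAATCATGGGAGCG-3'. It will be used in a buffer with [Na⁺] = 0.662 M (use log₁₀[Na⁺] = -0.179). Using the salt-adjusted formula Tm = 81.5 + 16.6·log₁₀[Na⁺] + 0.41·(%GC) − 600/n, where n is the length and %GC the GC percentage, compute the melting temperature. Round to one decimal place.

86.4°C

Length n = 54. C=10, A=13, G=15, T=16
G+C = 25, so %GC = 25/54 × 100 = 46.296%
Salt term: 16.6 × (-0.179) = -2.971
GC term: 0.41 × 46.296 = 18.981; length term: −600/54 = −11.111
Tm = 81.5 + (-2.971) + 18.981 − 11.111 = 86.399 → 86.4°C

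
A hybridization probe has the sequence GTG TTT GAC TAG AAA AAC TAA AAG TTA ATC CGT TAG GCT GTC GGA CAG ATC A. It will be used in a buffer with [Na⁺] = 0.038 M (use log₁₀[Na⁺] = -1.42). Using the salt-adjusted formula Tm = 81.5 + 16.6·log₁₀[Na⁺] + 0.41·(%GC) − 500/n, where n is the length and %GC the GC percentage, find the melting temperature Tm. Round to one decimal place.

64.1°C

Length n = 52. Scanning the sequence gives A=18, T=14, G=12, C=8.
G+C = 20, so %GC = 20/52 × 100 = 38.462%
Salt term: 16.6 × (-1.42) = -23.572
GC term: 0.41 × 38.462 = 15.769; length term: −500/52 = −9.615
Tm = 81.5 + (-23.572) + 15.769 − 9.615 = 64.082 → 64.1°C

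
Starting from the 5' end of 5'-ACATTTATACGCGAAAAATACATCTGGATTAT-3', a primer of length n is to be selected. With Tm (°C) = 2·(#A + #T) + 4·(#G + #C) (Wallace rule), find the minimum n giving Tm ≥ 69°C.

n = 27

First 26 bases: ACATTTATACGCGAAAAATACATCTG → Tm = 68°C (< 69°C)
First 27 bases: ACATTTATACGCGAAAAATACATCTGG → Tm = 72°C (≥ 69°C)
Since every base adds ≥2°C, Tm only increases with n, so the threshold is first crossed at n = 27.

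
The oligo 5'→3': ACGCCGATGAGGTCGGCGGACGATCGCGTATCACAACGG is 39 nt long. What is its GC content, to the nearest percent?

Scanning the sequence gives T=5, A=9, G=14, C=11.
G+C = 14 + 11 = 25 out of 39 bases
%GC = 25/39 × 100 = 64.1% ≈ 64%

64%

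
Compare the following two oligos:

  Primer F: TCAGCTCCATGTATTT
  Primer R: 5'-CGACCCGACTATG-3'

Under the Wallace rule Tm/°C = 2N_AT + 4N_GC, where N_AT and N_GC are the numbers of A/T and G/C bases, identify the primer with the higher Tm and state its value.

Primer F, 44°C

Primer F: A+T=10, G+C=6 → Tm = 2(10)+4(6) = 44°C
Primer R: A+T=5, G+C=8 → Tm = 2(5)+4(8) = 42°C
44°C vs 42°C → primer F is higher.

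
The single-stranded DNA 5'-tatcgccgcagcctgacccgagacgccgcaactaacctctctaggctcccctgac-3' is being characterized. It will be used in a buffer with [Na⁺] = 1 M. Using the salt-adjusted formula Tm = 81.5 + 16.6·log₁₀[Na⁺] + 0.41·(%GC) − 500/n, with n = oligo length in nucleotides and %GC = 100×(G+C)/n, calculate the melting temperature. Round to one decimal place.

Length n = 55. Scanning the sequence gives T=9, A=11, G=11, C=24.
G+C = 35, so %GC = 35/55 × 100 = 63.636%
Salt term: 16.6 × (0) = 0
GC term: 0.41 × 63.636 = 26.091; length term: −500/55 = −9.091
Tm = 81.5 + (0) + 26.091 − 9.091 = 98.5 → 98.5°C

98.5°C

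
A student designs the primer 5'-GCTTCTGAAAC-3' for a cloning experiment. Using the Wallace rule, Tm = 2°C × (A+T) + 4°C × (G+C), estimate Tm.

32°C

Scanning the sequence gives G=2, A=3, T=3, C=3.
A+T = 6, G+C = 5
Tm = 4·5 + 2·6 = 20 + 12 = 32°C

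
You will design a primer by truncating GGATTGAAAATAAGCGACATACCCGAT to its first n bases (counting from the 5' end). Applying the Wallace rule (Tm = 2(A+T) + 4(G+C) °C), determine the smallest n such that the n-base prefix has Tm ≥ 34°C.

First 13 bases: GGATTGAAAATAA → Tm = 32°C (< 34°C)
First 14 bases: GGATTGAAAATAAG → Tm = 36°C (≥ 34°C)
Each additional base adds 2°C (A/T) or 4°C (G/C), so Tm is non-decreasing in n; n = 14 is the first length to reach 34°C.

n = 14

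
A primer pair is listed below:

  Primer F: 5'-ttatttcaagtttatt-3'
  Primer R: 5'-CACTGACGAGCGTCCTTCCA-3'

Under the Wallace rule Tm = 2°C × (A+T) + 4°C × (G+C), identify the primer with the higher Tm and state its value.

Primer F: A+T=14, G+C=2 → Tm = 2(14)+4(2) = 36°C
Primer R: A+T=8, G+C=12 → Tm = 2(8)+4(12) = 64°C
36°C vs 64°C → primer R is higher.

Primer R, 64°C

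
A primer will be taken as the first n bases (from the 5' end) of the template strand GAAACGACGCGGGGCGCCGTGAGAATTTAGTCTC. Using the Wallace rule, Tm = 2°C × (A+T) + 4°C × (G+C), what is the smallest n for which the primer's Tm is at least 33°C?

n = 11

First 10 bases: GAAACGACGC → Tm = 32°C (< 33°C)
First 11 bases: GAAACGACGCG → Tm = 36°C (≥ 33°C)
Since every base adds ≥2°C, Tm only increases with n, so the threshold is first crossed at n = 11.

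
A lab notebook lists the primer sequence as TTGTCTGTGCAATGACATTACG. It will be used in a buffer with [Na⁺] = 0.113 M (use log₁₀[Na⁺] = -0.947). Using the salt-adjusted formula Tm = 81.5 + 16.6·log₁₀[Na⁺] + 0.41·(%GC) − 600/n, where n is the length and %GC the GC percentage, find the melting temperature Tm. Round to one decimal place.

55.3°C

Length n = 22. Scanning the sequence gives C=4, G=5, T=8, A=5.
G+C = 9, so %GC = 9/22 × 100 = 40.909%
Salt term: 16.6 × (-0.947) = -15.72
GC term: 0.41 × 40.909 = 16.773; length term: −600/22 = −27.273
Tm = 81.5 + (-15.72) + 16.773 − 27.273 = 55.28 → 55.3°C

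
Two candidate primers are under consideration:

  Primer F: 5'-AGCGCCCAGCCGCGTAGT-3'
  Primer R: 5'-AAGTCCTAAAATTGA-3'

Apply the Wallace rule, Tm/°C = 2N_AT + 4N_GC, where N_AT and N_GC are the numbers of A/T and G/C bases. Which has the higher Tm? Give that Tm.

Primer F: A+T=5, G+C=13 → Tm = 2(5)+4(13) = 62°C
Primer R: A+T=11, G+C=4 → Tm = 2(11)+4(4) = 38°C
62°C vs 38°C → primer F is higher.

Primer F, 62°C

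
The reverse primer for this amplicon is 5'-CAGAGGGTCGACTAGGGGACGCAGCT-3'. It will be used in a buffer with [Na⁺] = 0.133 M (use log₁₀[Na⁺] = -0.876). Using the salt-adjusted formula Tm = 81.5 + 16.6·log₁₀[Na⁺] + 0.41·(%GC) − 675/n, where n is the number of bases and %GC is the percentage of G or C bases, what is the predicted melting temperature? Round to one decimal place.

Length n = 26. Scanning the sequence gives G=11, C=6, T=3, A=6.
G+C = 17, so %GC = 17/26 × 100 = 65.385%
Salt term: 16.6 × (-0.876) = -14.542
GC term: 0.41 × 65.385 = 26.808; length term: −675/26 = −25.962
Tm = 81.5 + (-14.542) + 26.808 − 25.962 = 67.804 → 67.8°C

67.8°C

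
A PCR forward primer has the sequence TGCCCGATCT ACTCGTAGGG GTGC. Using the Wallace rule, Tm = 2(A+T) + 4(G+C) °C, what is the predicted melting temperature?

78°C

Counting bases: A=3, C=7, T=6, G=8
A+T = 9, G+C = 15
Tm = 2×9 + 4×15 = 78°C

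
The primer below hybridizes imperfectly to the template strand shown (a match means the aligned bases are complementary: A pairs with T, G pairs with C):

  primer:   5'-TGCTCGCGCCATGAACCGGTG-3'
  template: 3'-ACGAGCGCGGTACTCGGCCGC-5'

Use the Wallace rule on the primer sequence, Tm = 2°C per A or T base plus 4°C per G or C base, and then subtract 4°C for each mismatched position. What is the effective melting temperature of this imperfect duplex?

Primer base counts: A=3, T=4, G=7, C=7 → A+T=7, G+C=14
Perfect-match Tm = 2(7) + 4(14) = 14 + 56 = 70°C
Mismatches (positions where the bases are not complementary): 2 (at positions 15, 20)
Effective Tm = 70 − 2×4 = 70 − 8 = 62°C

62°C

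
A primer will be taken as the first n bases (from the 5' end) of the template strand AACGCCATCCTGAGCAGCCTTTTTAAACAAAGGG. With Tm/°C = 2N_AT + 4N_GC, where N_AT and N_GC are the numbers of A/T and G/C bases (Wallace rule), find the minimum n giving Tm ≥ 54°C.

n = 17

First 16 bases: AACGCCATCCTGAGCA → Tm = 50°C (< 54°C)
First 17 bases: AACGCCATCCTGAGCAG → Tm = 54°C (≥ 54°C)
Since every base adds ≥2°C, Tm only increases with n, so the threshold is first crossed at n = 17.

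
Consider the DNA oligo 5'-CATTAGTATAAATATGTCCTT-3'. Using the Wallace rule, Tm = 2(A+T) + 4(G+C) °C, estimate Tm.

C=3, G=2, A=7, T=9
So N_AT = 16 and N_GC = 5.
Tm = 2(16) + 4(5) = 32 + 20 = 52°C

52°C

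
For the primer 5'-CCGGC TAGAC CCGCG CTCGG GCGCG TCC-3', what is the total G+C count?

Counting bases: T=3, G=10, A=2, C=13
Total G or C: 10 + 13 = 23

23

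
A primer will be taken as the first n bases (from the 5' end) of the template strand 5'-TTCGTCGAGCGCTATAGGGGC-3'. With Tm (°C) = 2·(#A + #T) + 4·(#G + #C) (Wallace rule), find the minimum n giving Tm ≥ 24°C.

First 7 bases: TTCGTCG → Tm = 22°C (< 24°C)
First 8 bases: TTCGTCGA → Tm = 24°C (≥ 24°C)
Each additional base adds 2°C (A/T) or 4°C (G/C), so Tm is non-decreasing in n; n = 8 is the first length to reach 24°C.

n = 8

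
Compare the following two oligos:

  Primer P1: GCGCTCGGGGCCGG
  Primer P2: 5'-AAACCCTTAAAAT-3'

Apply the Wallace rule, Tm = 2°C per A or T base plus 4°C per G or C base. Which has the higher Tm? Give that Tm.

Primer P1, 54°C

Primer P1: A+T=1, G+C=13 → Tm = 2(1)+4(13) = 54°C
Primer P2: A+T=10, G+C=3 → Tm = 2(10)+4(3) = 32°C
54°C vs 32°C → primer P1 is higher.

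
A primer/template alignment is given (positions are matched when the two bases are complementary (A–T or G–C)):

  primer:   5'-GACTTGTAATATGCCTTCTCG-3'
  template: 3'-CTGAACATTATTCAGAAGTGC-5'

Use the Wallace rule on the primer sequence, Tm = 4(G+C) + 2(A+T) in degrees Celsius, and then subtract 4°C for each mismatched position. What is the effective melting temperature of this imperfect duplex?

Primer base counts: A=4, T=8, G=4, C=5 → A+T=12, G+C=9
Perfect-match Tm = 2(12) + 4(9) = 24 + 36 = 60°C
Mismatches (positions where the bases are not complementary): 3 (at positions 12, 14, 19)
Effective Tm = 60 − 3×4 = 60 − 12 = 48°C

48°C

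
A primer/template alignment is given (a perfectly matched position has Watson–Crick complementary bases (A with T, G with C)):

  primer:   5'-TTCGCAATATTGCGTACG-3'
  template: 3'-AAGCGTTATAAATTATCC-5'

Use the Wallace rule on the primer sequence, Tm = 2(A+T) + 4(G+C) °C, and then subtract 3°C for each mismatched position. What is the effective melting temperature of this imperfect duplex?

40°C

Primer base counts: A=4, T=6, G=4, C=4 → A+T=10, G+C=8
Perfect-match Tm = 2(10) + 4(8) = 20 + 32 = 52°C
Mismatches (positions where the bases are not complementary): 4 (at positions 12, 13, 14, 17)
Effective Tm = 52 − 4×3 = 52 − 12 = 40°C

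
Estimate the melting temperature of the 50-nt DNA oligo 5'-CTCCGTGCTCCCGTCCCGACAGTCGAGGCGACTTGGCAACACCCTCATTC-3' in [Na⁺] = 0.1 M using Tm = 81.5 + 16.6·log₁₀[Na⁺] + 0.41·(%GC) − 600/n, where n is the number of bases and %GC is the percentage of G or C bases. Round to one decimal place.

79.1°C

Length n = 50. C=21, T=10, G=11, A=8
G+C = 32, so %GC = 32/50 × 100 = 64%
Salt term: 16.6 × (-1) = -16.6
GC term: 0.41 × 64 = 26.24; length term: −600/50 = −12
Tm = 81.5 + (-16.6) + 26.24 − 12 = 79.14 → 79.1°C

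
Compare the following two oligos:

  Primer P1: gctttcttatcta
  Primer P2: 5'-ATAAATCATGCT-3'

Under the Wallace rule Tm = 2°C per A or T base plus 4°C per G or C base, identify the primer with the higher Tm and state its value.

Primer P1, 34°C

Primer P1: A+T=9, G+C=4 → Tm = 2(9)+4(4) = 34°C
Primer P2: A+T=9, G+C=3 → Tm = 2(9)+4(3) = 30°C
34°C vs 30°C → primer P1 is higher.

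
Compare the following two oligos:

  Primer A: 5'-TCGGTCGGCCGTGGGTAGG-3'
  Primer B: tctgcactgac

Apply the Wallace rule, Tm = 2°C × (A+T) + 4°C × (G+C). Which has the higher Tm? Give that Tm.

Primer A, 66°C

Primer A: A+T=5, G+C=14 → Tm = 2(5)+4(14) = 66°C
Primer B: A+T=5, G+C=6 → Tm = 2(5)+4(6) = 34°C
66°C vs 34°C → primer A is higher.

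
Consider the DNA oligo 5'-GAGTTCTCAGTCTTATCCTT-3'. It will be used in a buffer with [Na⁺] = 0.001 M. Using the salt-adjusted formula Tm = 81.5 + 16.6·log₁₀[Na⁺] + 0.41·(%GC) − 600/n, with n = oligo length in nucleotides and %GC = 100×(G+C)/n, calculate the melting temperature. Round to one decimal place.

18.1°C

Length n = 20. Counting bases: A=3, T=9, G=3, C=5
G+C = 8, so %GC = 8/20 × 100 = 40%
Salt term: 16.6 × (-3) = -49.8
GC term: 0.41 × 40 = 16.4; length term: −600/20 = −30
Tm = 81.5 + (-49.8) + 16.4 − 30 = 18.1 → 18.1°C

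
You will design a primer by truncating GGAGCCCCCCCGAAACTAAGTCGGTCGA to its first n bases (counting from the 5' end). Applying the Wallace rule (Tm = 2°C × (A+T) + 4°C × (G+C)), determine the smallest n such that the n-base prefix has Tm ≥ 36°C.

First 9 bases: GGAGCCCCC → Tm = 34°C (< 36°C)
First 10 bases: GGAGCCCCCC → Tm = 38°C (≥ 36°C)
Each additional base adds 2°C (A/T) or 4°C (G/C), so Tm is non-decreasing in n; n = 10 is the first length to reach 36°C.

n = 10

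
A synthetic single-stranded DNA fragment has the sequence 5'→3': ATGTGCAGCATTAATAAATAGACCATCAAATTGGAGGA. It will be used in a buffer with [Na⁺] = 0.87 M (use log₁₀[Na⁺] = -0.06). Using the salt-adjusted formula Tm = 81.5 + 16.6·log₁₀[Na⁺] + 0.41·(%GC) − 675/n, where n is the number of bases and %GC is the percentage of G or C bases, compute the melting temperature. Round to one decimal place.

Length n = 38. Scanning the sequence gives C=5, T=9, G=8, A=16.
G+C = 13, so %GC = 13/38 × 100 = 34.211%
Salt term: 16.6 × (-0.06) = -0.996
GC term: 0.41 × 34.211 = 14.027; length term: −675/38 = −17.763
Tm = 81.5 + (-0.996) + 14.027 − 17.763 = 76.768 → 76.8°C

76.8°C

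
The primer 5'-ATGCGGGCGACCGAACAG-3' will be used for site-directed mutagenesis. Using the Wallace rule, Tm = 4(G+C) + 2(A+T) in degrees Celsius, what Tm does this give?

60°C

T=1, G=7, A=5, C=5
AT pairs contribute 6, GC pairs contribute 12.
Tm = 4·12 + 2·6 = 48 + 12 = 60°C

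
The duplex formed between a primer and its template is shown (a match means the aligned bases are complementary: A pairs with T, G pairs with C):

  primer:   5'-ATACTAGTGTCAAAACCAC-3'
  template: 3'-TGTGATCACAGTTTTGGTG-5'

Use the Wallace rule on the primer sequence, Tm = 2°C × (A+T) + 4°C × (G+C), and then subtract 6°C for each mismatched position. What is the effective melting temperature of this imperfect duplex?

46°C

Primer base counts: A=8, T=4, G=2, C=5 → A+T=12, G+C=7
Perfect-match Tm = 2(12) + 4(7) = 24 + 28 = 52°C
Mismatches (positions where the bases are not complementary): 1 (at position 2)
Effective Tm = 52 − 1×6 = 52 − 6 = 46°C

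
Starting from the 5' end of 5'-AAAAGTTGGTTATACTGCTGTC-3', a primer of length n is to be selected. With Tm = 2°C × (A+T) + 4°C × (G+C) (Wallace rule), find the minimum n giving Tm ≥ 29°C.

First 11 bases: AAAAGTTGGTT → Tm = 28°C (< 29°C)
First 12 bases: AAAAGTTGGTTA → Tm = 30°C (≥ 29°C)
Since every base adds ≥2°C, Tm only increases with n, so the threshold is first crossed at n = 12.

n = 12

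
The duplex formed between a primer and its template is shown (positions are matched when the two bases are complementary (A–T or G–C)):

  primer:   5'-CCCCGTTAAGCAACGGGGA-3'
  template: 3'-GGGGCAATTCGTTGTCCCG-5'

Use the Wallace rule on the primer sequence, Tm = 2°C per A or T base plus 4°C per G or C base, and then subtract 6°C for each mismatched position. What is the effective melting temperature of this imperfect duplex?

Primer base counts: A=5, T=2, G=6, C=6 → A+T=7, G+C=12
Perfect-match Tm = 2(7) + 4(12) = 14 + 48 = 62°C
Mismatches (positions where the bases are not complementary): 2 (at positions 15, 19)
Effective Tm = 62 − 2×6 = 62 − 12 = 50°C

50°C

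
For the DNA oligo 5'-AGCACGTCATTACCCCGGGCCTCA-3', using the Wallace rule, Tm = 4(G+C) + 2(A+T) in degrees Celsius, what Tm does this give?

78°C

A=5, G=5, T=4, C=10
A+T = 9, G+C = 15
Tm = 4·15 + 2·9 = 60 + 18 = 78°C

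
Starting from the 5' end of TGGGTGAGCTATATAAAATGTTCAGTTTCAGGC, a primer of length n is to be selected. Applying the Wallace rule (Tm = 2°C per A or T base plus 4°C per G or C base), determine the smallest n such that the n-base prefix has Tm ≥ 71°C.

n = 27

First 26 bases: TGGGTGAGCTATATAAAATGTTCAGT → Tm = 70°C (< 71°C)
First 27 bases: TGGGTGAGCTATATAAAATGTTCAGTT → Tm = 72°C (≥ 71°C)
Since every base adds ≥2°C, Tm only increases with n, so the threshold is first crossed at n = 27.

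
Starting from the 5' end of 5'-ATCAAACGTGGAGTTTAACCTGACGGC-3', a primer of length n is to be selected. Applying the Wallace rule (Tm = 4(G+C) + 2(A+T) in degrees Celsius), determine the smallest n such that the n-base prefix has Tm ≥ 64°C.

n = 23

First 22 bases: ATCAAACGTGGAGTTTAACCTG → Tm = 62°C (< 64°C)
First 23 bases: ATCAAACGTGGAGTTTAACCTGA → Tm = 64°C (≥ 64°C)
Since every base adds ≥2°C, Tm only increases with n, so the threshold is first crossed at n = 23.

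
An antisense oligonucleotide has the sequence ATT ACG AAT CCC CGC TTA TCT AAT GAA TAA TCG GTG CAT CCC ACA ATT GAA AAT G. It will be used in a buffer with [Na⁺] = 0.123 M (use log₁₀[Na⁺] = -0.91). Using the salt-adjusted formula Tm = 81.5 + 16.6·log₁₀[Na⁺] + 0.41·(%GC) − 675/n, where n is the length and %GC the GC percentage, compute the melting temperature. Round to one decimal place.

Length n = 55. Base counts: T=15, C=13, G=8, A=19
G+C = 21, so %GC = 21/55 × 100 = 38.182%
Salt term: 16.6 × (-0.91) = -15.106
GC term: 0.41 × 38.182 = 15.655; length term: −675/55 = −12.273
Tm = 81.5 + (-15.106) + 15.655 − 12.273 = 69.776 → 69.8°C

69.8°C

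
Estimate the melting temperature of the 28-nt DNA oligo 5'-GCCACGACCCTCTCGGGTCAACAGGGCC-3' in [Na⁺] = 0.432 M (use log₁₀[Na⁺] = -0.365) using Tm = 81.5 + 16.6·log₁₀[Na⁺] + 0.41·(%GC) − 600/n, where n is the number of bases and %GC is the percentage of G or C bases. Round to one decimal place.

Length n = 28. A=5, T=3, G=8, C=12
G+C = 20, so %GC = 20/28 × 100 = 71.429%
Salt term: 16.6 × (-0.365) = -6.059
GC term: 0.41 × 71.429 = 29.286; length term: −600/28 = −21.429
Tm = 81.5 + (-6.059) + 29.286 − 21.429 = 83.298 → 83.3°C

83.3°C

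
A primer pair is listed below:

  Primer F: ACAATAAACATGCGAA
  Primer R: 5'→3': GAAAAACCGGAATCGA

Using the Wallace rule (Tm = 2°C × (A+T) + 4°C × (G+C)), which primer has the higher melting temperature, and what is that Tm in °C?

Primer R, 46°C

Primer F: A+T=11, G+C=5 → Tm = 2(11)+4(5) = 42°C
Primer R: A+T=9, G+C=7 → Tm = 2(9)+4(7) = 46°C
42°C vs 46°C → primer R is higher.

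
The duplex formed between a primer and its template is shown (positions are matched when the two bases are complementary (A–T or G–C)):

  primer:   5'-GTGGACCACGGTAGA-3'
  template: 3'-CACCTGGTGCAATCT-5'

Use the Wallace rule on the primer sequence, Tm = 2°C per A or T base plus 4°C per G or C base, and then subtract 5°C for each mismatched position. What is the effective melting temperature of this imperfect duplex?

43°C

Primer base counts: A=4, T=2, G=6, C=3 → A+T=6, G+C=9
Perfect-match Tm = 2(6) + 4(9) = 12 + 36 = 48°C
Mismatches (positions where the bases are not complementary): 1 (at position 11)
Effective Tm = 48 − 1×5 = 48 − 5 = 43°C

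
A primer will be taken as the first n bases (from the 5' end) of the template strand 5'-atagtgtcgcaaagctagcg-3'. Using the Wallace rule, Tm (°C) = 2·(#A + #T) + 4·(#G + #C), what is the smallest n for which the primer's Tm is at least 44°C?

First 14 bases: ATAGTGTCGCAAAG → Tm = 40°C (< 44°C)
First 15 bases: ATAGTGTCGCAAAGC → Tm = 44°C (≥ 44°C)
Each additional base adds 2°C (A/T) or 4°C (G/C), so Tm is non-decreasing in n; n = 15 is the first length to reach 44°C.

n = 15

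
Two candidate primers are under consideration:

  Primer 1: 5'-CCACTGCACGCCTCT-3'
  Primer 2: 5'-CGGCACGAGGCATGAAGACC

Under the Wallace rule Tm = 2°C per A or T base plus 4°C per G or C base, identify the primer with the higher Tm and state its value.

Primer 2, 66°C

Primer 1: A+T=5, G+C=10 → Tm = 2(5)+4(10) = 50°C
Primer 2: A+T=7, G+C=13 → Tm = 2(7)+4(13) = 66°C
50°C vs 66°C → primer 2 is higher.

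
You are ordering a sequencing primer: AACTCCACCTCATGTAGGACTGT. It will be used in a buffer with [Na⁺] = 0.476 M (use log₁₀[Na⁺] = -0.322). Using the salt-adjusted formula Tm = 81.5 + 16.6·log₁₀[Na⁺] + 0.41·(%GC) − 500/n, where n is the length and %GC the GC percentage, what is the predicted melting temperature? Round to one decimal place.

Length n = 23. Scanning the sequence gives G=4, T=6, C=7, A=6.
G+C = 11, so %GC = 11/23 × 100 = 47.826%
Salt term: 16.6 × (-0.322) = -5.345
GC term: 0.41 × 47.826 = 19.609; length term: −500/23 = −21.739
Tm = 81.5 + (-5.345) + 19.609 − 21.739 = 74.025 → 74.0°C

74.0°C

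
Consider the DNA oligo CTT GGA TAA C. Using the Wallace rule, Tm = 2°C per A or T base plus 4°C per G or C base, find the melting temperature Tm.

Counting bases: C=2, A=3, T=3, G=2
AT pairs contribute 6, GC pairs contribute 4.
Tm = 2(6) + 4(4) = 12 + 16 = 28°C

28°C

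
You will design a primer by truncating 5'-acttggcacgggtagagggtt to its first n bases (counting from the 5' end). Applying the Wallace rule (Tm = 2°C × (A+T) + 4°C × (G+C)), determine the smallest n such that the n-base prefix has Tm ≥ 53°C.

First 16 bases: ACTTGGCACGGGTAGA → Tm = 50°C (< 53°C)
First 17 bases: ACTTGGCACGGGTAGAG → Tm = 54°C (≥ 53°C)
Each additional base adds 2°C (A/T) or 4°C (G/C), so Tm is non-decreasing in n; n = 17 is the first length to reach 53°C.

n = 17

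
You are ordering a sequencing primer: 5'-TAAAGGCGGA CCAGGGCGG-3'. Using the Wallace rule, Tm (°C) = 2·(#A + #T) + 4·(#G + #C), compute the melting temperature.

Scanning the sequence gives G=9, A=5, T=1, C=4.
So N_AT = 6 and N_GC = 13.
Tm = 2×6 + 4×13 = 64°C

64°C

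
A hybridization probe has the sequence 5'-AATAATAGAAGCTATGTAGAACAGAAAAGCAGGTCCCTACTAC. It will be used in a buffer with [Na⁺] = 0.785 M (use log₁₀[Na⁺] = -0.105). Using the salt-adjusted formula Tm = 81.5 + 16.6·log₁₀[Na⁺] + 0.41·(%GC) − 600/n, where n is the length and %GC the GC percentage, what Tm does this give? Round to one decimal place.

Length n = 43. Scanning the sequence gives G=8, T=8, A=19, C=8.
G+C = 16, so %GC = 16/43 × 100 = 37.209%
Salt term: 16.6 × (-0.105) = -1.743
GC term: 0.41 × 37.209 = 15.256; length term: −600/43 = −13.953
Tm = 81.5 + (-1.743) + 15.256 − 13.953 = 81.06 → 81.1°C

81.1°C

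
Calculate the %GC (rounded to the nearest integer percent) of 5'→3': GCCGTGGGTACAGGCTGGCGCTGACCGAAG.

70%

Counting bases: A=5, G=13, T=4, C=8
G+C = 13 + 8 = 21 out of 30 bases
%GC = 21/30 × 100 = 70% ≈ 70%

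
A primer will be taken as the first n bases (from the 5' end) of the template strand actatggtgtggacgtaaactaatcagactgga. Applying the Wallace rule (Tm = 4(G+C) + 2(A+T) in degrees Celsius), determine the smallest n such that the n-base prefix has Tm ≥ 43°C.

n = 15

First 14 bases: ACTATGGTGTGGAC → Tm = 42°C (< 43°C)
First 15 bases: ACTATGGTGTGGACG → Tm = 46°C (≥ 43°C)
Each additional base adds 2°C (A/T) or 4°C (G/C), so Tm is non-decreasing in n; n = 15 is the first length to reach 43°C.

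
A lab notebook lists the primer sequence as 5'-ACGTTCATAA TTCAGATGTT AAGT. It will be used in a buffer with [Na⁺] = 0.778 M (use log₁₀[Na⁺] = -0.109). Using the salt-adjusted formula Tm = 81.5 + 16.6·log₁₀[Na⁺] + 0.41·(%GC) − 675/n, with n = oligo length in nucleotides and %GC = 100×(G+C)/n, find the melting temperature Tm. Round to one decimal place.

63.5°C

Length n = 24. T=9, C=3, G=4, A=8
G+C = 7, so %GC = 7/24 × 100 = 29.167%
Salt term: 16.6 × (-0.109) = -1.809
GC term: 0.41 × 29.167 = 11.958; length term: −675/24 = −28.125
Tm = 81.5 + (-1.809) + 11.958 − 28.125 = 63.524 → 63.5°C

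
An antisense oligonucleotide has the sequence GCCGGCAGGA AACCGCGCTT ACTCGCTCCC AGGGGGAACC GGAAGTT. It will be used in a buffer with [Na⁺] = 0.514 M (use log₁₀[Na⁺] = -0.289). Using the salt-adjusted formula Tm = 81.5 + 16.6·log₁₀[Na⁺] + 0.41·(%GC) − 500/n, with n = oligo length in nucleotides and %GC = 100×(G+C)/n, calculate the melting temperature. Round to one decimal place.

93.1°C

Length n = 47. Scanning the sequence gives T=6, G=16, C=15, A=10.
G+C = 31, so %GC = 31/47 × 100 = 65.957%
Salt term: 16.6 × (-0.289) = -4.797
GC term: 0.41 × 65.957 = 27.042; length term: −500/47 = −10.638
Tm = 81.5 + (-4.797) + 27.042 − 10.638 = 93.107 → 93.1°C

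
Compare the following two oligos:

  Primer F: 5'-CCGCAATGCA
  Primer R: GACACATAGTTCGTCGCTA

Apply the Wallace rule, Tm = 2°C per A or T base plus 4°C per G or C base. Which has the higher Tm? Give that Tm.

Primer F: A+T=4, G+C=6 → Tm = 2(4)+4(6) = 32°C
Primer R: A+T=10, G+C=9 → Tm = 2(10)+4(9) = 56°C
32°C vs 56°C → primer R is higher.

Primer R, 56°C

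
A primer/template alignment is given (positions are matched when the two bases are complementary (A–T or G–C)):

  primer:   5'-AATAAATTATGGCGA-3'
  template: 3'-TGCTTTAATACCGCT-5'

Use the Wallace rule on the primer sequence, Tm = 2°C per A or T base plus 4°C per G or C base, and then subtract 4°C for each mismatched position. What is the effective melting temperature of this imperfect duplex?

Primer base counts: A=7, T=4, G=3, C=1 → A+T=11, G+C=4
Perfect-match Tm = 2(11) + 4(4) = 22 + 16 = 38°C
Mismatches (positions where the bases are not complementary): 2 (at positions 2, 3)
Effective Tm = 38 − 2×4 = 38 − 8 = 30°C

30°C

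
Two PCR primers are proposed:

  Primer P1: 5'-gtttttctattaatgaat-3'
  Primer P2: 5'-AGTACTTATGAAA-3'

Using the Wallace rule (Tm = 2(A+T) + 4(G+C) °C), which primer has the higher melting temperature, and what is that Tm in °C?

Primer P1: A+T=15, G+C=3 → Tm = 2(15)+4(3) = 42°C
Primer P2: A+T=10, G+C=3 → Tm = 2(10)+4(3) = 32°C
42°C vs 32°C → primer P1 is higher.

Primer P1, 42°C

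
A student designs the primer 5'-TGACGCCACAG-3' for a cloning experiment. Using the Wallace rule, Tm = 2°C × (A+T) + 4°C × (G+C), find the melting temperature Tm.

36°C

Counting bases: C=4, T=1, G=3, A=3
AT pairs contribute 4, GC pairs contribute 7.
Tm = 2(4) + 4(7) = 8 + 28 = 36°C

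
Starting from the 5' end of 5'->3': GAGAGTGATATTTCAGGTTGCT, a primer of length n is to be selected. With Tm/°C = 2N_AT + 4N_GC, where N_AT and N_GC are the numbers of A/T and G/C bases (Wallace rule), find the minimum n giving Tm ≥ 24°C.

n = 8

First 7 bases: GAGAGTG → Tm = 22°C (< 24°C)
First 8 bases: GAGAGTGA → Tm = 24°C (≥ 24°C)
Since every base adds ≥2°C, Tm only increases with n, so the threshold is first crossed at n = 8.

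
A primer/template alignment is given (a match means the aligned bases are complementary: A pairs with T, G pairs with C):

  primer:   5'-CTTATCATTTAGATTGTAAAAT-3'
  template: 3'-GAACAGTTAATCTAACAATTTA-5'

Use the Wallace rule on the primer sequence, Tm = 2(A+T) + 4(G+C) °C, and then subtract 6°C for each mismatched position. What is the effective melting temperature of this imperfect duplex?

Primer base counts: A=8, T=10, G=2, C=2 → A+T=18, G+C=4
Perfect-match Tm = 2(18) + 4(4) = 36 + 16 = 52°C
Mismatches (positions where the bases are not complementary): 3 (at positions 4, 8, 18)
Effective Tm = 52 − 3×6 = 52 − 18 = 34°C

34°C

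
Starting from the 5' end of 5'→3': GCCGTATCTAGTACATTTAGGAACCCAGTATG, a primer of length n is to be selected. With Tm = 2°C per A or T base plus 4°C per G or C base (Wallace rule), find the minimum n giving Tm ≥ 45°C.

n = 16

First 15 bases: GCCGTATCTAGTACA → Tm = 44°C (< 45°C)
First 16 bases: GCCGTATCTAGTACAT → Tm = 46°C (≥ 45°C)
Each additional base adds 2°C (A/T) or 4°C (G/C), so Tm is non-decreasing in n; n = 16 is the first length to reach 45°C.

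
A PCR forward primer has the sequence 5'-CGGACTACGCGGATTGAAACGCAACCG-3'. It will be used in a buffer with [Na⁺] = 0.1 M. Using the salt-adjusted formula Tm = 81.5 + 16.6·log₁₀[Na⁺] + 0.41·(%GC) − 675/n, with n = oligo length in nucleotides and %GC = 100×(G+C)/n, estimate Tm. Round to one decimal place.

Length n = 27. A=8, T=3, G=8, C=8
G+C = 16, so %GC = 16/27 × 100 = 59.259%
Salt term: 16.6 × (-1) = -16.6
GC term: 0.41 × 59.259 = 24.296; length term: −675/27 = −25
Tm = 81.5 + (-16.6) + 24.296 − 25 = 64.196 → 64.2°C

64.2°C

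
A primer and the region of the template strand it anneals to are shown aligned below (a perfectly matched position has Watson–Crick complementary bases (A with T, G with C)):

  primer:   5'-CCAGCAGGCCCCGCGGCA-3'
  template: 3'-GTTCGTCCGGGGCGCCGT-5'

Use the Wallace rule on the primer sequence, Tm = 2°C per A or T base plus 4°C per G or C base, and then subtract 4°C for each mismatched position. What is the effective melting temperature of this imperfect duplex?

Primer base counts: A=3, T=0, G=6, C=9 → A+T=3, G+C=15
Perfect-match Tm = 2(3) + 4(15) = 6 + 60 = 66°C
Mismatches (positions where the bases are not complementary): 1 (at position 2)
Effective Tm = 66 − 1×4 = 66 − 4 = 62°C

62°C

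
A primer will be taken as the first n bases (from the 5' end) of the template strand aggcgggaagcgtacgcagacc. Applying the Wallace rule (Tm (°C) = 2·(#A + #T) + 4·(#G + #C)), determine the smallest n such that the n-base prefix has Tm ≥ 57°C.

First 16 bases: AGGCGGGAAGCGTACG → Tm = 54°C (< 57°C)
First 17 bases: AGGCGGGAAGCGTACGC → Tm = 58°C (≥ 57°C)
Since every base adds ≥2°C, Tm only increases with n, so the threshold is first crossed at n = 17.

n = 17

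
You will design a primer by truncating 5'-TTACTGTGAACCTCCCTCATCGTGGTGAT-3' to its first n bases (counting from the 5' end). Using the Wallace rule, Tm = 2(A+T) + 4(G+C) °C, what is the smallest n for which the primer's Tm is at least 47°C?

First 15 bases: TTACTGTGAACCTCC → Tm = 44°C (< 47°C)
First 16 bases: TTACTGTGAACCTCCC → Tm = 48°C (≥ 47°C)
Each additional base adds 2°C (A/T) or 4°C (G/C), so Tm is non-decreasing in n; n = 16 is the first length to reach 47°C.

n = 16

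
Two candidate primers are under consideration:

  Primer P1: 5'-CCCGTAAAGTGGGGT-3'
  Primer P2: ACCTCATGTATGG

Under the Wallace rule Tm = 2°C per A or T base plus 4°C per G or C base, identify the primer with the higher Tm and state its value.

Primer P1: A+T=6, G+C=9 → Tm = 2(6)+4(9) = 48°C
Primer P2: A+T=7, G+C=6 → Tm = 2(7)+4(6) = 38°C
48°C vs 38°C → primer P1 is higher.

Primer P1, 48°C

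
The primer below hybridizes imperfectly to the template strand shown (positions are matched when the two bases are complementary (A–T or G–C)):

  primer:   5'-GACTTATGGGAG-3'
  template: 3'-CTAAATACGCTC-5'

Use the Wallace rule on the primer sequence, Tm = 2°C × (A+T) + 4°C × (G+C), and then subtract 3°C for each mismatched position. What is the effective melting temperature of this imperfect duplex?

Primer base counts: A=3, T=3, G=5, C=1 → A+T=6, G+C=6
Perfect-match Tm = 2(6) + 4(6) = 12 + 24 = 36°C
Mismatches (positions where the bases are not complementary): 2 (at positions 3, 9)
Effective Tm = 36 − 2×3 = 36 − 6 = 30°C

30°C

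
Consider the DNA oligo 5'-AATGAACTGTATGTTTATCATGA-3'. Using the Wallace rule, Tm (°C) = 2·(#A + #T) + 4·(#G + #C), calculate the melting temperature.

G=4, C=2, T=9, A=8
A+T = 17, G+C = 6
Tm = 2(17) + 4(6) = 34 + 24 = 58°C

58°C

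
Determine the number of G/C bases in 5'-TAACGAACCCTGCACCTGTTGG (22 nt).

Counting bases: C=7, A=5, G=5, T=5
G+C = 5 + 7 = 12

12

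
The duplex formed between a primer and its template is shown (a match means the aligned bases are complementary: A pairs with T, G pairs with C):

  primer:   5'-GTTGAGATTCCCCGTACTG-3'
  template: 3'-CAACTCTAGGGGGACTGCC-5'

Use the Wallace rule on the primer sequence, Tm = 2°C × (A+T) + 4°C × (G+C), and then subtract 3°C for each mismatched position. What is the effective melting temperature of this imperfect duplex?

46°C

Primer base counts: A=3, T=6, G=5, C=5 → A+T=9, G+C=10
Perfect-match Tm = 2(9) + 4(10) = 18 + 40 = 58°C
Mismatches (positions where the bases are not complementary): 4 (at positions 9, 14, 15, 18)
Effective Tm = 58 − 4×3 = 58 − 12 = 46°C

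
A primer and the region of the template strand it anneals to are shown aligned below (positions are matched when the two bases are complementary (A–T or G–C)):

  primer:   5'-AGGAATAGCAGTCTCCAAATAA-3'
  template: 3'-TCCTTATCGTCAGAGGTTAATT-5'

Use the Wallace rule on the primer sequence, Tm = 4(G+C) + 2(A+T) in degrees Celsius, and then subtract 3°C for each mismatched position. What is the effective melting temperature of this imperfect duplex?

Primer base counts: A=10, T=4, G=4, C=4 → A+T=14, G+C=8
Perfect-match Tm = 2(14) + 4(8) = 28 + 32 = 60°C
Mismatches (positions where the bases are not complementary): 1 (at position 19)
Effective Tm = 60 − 1×3 = 60 − 3 = 57°C

57°C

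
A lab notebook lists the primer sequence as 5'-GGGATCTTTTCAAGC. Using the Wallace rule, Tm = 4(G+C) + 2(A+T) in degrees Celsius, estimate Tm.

A=3, G=4, C=3, T=5
A+T = 8, G+C = 7
Tm = 4·7 + 2·8 = 28 + 16 = 44°C

44°C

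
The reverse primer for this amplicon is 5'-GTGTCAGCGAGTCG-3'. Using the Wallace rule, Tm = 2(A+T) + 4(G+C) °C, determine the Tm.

46°C

Counting bases: C=3, A=2, T=3, G=6
So N_AT = 5 and N_GC = 9.
Tm = 2×5 + 4×9 = 46°C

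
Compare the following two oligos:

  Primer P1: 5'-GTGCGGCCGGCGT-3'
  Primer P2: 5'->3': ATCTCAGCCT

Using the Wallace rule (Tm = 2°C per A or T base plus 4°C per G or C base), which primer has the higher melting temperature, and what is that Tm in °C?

Primer P1, 48°C

Primer P1: A+T=2, G+C=11 → Tm = 2(2)+4(11) = 48°C
Primer P2: A+T=5, G+C=5 → Tm = 2(5)+4(5) = 30°C
48°C vs 30°C → primer P1 is higher.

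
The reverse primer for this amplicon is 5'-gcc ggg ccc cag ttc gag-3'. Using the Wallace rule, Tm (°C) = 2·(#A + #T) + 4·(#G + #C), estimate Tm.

64°C

Base counts: G=7, A=2, C=7, T=2
AT pairs contribute 4, GC pairs contribute 14.
Tm = 2(4) + 4(14) = 8 + 56 = 64°C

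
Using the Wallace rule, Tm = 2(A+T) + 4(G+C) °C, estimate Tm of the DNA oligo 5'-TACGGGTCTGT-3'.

C=2, A=1, T=4, G=4
A+T = 5, G+C = 6
Tm = 2×5 + 4×6 = 34°C

34°C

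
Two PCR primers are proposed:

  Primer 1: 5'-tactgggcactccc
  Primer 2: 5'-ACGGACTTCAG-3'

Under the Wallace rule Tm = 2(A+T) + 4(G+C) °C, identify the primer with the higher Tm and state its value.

Primer 1, 46°C

Primer 1: A+T=5, G+C=9 → Tm = 2(5)+4(9) = 46°C
Primer 2: A+T=5, G+C=6 → Tm = 2(5)+4(6) = 34°C
46°C vs 34°C → primer 1 is higher.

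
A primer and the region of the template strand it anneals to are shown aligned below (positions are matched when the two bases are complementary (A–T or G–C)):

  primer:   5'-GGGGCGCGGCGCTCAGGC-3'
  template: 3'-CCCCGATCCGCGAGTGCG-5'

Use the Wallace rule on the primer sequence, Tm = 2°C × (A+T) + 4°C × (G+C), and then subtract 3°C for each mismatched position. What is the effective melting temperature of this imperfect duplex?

Primer base counts: A=1, T=1, G=10, C=6 → A+T=2, G+C=16
Perfect-match Tm = 2(2) + 4(16) = 4 + 64 = 68°C
Mismatches (positions where the bases are not complementary): 3 (at positions 6, 7, 16)
Effective Tm = 68 − 3×3 = 68 − 9 = 59°C

59°C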